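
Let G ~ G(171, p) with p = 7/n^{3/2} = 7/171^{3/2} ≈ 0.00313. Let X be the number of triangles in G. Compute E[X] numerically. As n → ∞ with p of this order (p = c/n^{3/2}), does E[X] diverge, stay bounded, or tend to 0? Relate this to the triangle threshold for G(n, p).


Number of potential triangles: C(171, 3) = 818805.
Each occurs with probability p³ ≈ (0.00313)³ ≈ 3.067691e-08.
By linearity: E[X] = C(171, 3)·p³ ≈ 818805 · 3.067691e-08 ≈ 0.0251.
Since α = 3/2 > 1, p = c/n^{3/2} = o(1/n) is below the triangle threshold p ~ 1/n. Asymptotically E[X] ~ (c³/6)·n^{3(1−α)} = (7³/6)·n^{-1.5} → 0, so by Markov's inequality G has no triangles w.h.p.

E[X] ≈ 0.0251; in regime p = Θ(1/n^{3/2}) E[X] tends to 0 (below the triangle threshold p ~ 1/n).


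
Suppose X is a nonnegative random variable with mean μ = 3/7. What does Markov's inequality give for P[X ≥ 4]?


μ = E[X] = 3/7, a = 4.
Markov: P[X ≥ 4] ≤ μ/a = (3/7)/4 = 3/28.
Numerically: ≈ 0.107.
(Since a = 4 > μ = 0.429, the bound 3/28 is < 1 and informative.)

P[X ≥ 4] ≤ 3/28 ≈ 0.107.


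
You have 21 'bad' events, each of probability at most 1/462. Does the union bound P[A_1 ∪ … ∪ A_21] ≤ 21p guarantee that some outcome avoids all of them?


Union bound: P[∪_{i=1}^{21} A_i] ≤ Σ_i P[A_i] ≤ 21·p = 21·(1/462) = 1/22.
Numerically: 1/22 ≈ 0.04545.
Is 1/22 < 1? YES.
Since P[∪ A_i] ≤ 1/22 < 1, the complement has P[∩ A_i^c] ≥ 1 − 1/22 = 21/22 > 0, so some outcome avoids every A_i.

21·p = 1/22 ≈ 0.04545; existence CERTIFIED by the union bound.


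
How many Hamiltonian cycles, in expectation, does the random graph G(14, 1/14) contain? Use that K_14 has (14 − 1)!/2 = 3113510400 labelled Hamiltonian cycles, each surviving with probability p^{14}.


K_14 has (14 − 1)!/2 = 3113510400 labelled Hamiltonian cycles.
For each such Hamiltonian cycle H, let X_H = 1 if all 14 edges of H are present in G. Then P[X_H = 1] = p^{14} = (1/14)^{14} = 1/11112006825558016.
Summing the indicators: E[X] = Σ_H E[X_H] = 3113510400 · p^{14} = 3113510400 · 1/11112006825558016 = 868725/3100448333024.
Numerically: E[X] ≈ 2.80193e-07.

E[X] = 3113510400 · (1/14)^{14} = 868725/3100448333024 ≈ 2.80193e-07.


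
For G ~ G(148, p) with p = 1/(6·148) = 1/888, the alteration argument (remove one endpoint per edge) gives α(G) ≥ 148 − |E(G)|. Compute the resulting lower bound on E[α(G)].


E[|E(G)|] = C(148, 2)·p = 10878 · (1/888) = 49/4.
E[α(G)] ≥ n − E[|E(G)|] = 148 − 49/4 = 543/4.
Numerically: ≈ 135.75000.
(This is only a lower bound; the true E[α(G)] may be larger.)

E[α(G)] ≥ 543/4 ≈ 135.75000.


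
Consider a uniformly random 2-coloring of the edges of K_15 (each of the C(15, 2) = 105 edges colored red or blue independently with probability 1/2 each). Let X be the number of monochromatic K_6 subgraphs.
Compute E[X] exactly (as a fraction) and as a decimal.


Let X = Σ_S X_S over the C(15, 6) = 5005 subsets S of size 6, where X_S = 1 if the K_6 on S is monochromatic.
For a fixed S, the K_6 on S has C(6, 2) = 15 edges. P[all 15 edges red] = (1/2)^15, and likewise for blue, so P[monochromatic] = 2·(1/2)^15 = 2^{1 − 15} = 1/16384.
Summing: E[X] = C(15, 6) · 2^{1 − 15} = 5005 · 1/16384 = 5005/16384.
Numerically: E[X] ≈ 0.30548.

E[X] = C(15,6)·2^(1−C(6,2)) = 5005/16384 ≈ 0.30548.


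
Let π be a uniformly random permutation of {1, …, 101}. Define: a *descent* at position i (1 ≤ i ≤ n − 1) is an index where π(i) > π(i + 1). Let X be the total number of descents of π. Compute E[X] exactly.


Write X = Σ X_I over i = 1, …, 100, with X_I the indicator of one descent.
There are 100 indicators.
For each fixed i, the pair (π(i), π(i+1)) is a uniformly random ordered pair of distinct values from {1, …, 101}; by symmetry P[π(i) > π(i+1)] = 1/2.
By linearity: E[X] = 100 · (1/2) = (101 − 1) · (1/2) = 50 ≈ 50.00000.

E[X] = 50 = 50.00000.


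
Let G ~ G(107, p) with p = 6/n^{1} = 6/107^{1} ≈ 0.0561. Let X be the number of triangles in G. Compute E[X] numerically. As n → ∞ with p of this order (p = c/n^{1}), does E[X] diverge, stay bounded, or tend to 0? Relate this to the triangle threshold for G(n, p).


Number of potential triangles: C(107, 3) = 198485.
Each occurs with probability p³ ≈ (0.0561)³ ≈ 1.76320e-04.
By linearity: E[X] = C(107, 3)·p³ ≈ 198485 · 1.76320e-04 ≈ 34.997.
Here α = 1, so p = 6/n is exactly at the triangle threshold p ~ 1/n. Asymptotically E[X] → c³/6 = 6³/6 = 36 ≈ 36.000, a bounded constant. In this regime the triangle count is asymptotically Poisson(c³/6).

E[X] ≈ 34.997; in regime p = Θ(1/n^{1}) E[X] stays bounded (at the triangle threshold p ~ 1/n).


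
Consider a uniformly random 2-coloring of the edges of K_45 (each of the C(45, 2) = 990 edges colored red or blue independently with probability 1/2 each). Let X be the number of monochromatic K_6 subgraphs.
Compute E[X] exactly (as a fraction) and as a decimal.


Let X = Σ_S X_S over the C(45, 6) = 8145060 subsets S of size 6, where X_S = 1 if the K_6 on S is monochromatic.
For a fixed S, the K_6 on S has C(6, 2) = 15 edges. P[all 15 edges red] = (1/2)^15, and likewise for blue, so P[monochromatic] = 2·(1/2)^15 = 2^{1 − 15} = 1/16384.
By linearity: E[X] = C(45, 6) · 2^{1 − 15} = 8145060 · 1/16384 = 2036265/4096.
Numerically: E[X] ≈ 497.1350.

E[X] = C(45,6)·2^(1−C(6,2)) = 2036265/4096 ≈ 497.1350.


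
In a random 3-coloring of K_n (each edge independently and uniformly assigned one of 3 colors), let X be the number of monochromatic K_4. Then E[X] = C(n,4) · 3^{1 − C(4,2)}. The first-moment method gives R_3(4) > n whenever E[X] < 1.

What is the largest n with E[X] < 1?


We need C(n, 4) · 3^{1 − 6} < 1, i.e. C(n, 4) < 3^{6 − 1} = 243.
Check values of n near the boundary:
  n = 4: C(4, 4) = 1; 1 < 243? YES
  n = 5: C(5, 4) = 5; 5 < 243? YES
  n = 6: C(6, 4) = 15; 15 < 243? YES
  n = 7: C(7, 4) = 35; 35 < 243? YES
  n = 8: C(8, 4) = 70; 70 < 243? YES
  n = 9: C(9, 4) = 126; 126 < 243? YES
  n = 10: C(10, 4) = 210; 210 < 243? YES
  n = 11: C(11, 4) = 330; 330 < 243? NO
  n = 12: C(12, 4) = 495; 495 < 243? NO
The largest n with C(n, 4) < 243 is n = 10 (where E[X] = 70/81 ≈ 0.86420). Hence R_3(4) > 10, i.e. R_3(4) ≥ 11.

Largest n = 10; hence R_3(4) > 10.


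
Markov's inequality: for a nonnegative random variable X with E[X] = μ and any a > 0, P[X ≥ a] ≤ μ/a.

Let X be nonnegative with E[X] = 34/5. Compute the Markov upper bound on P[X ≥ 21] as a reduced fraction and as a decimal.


μ = E[X] = 34/5, a = 21.
Markov: P[X ≥ 21] ≤ μ/a = (34/5)/21 = 34/105.
Numerically: ≈ 0.324.
(Since a = 21 > μ = 6.800, the bound 34/105 is < 1 and informative.)

P[X ≥ 21] ≤ 34/105 ≈ 0.324.


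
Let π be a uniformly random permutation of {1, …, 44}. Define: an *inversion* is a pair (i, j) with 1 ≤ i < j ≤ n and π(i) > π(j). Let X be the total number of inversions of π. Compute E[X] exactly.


Write X = Σ X_I over the C(44, 2) = 946 pairs i < j, with X_I the indicator of one inversion.
There are 946 indicators.
For each fixed pair i < j, the values π(i) and π(j) are two distinct elements of {1, …, 44} in uniformly random order; by symmetry P[π(i) > π(j)] = 1/2.
By linearity: E[X] = 946 · (1/2) = C(44, 2) · (1/2) = 946/2 = 473 ≈ 473.00000.

E[X] = 473 = 473.00000.


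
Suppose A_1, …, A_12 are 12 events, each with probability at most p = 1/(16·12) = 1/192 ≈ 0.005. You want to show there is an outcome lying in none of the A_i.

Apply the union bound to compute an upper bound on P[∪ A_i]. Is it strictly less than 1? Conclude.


Union bound: P[∪_{i=1}^{12} A_i] ≤ Σ_i P[A_i] ≤ 12·p = 12·(1/192) = 1/16.
Numerically: 1/16 ≈ 0.062.
Is 1/16 < 1? YES.
Since P[∪ A_i] ≤ 1/16 < 1, the complement has P[∩ A_i^c] ≥ 1 − 1/16 = 15/16 > 0, so some outcome avoids every A_i.

12·p = 1/16 ≈ 0.062; existence CERTIFIED by the union bound.


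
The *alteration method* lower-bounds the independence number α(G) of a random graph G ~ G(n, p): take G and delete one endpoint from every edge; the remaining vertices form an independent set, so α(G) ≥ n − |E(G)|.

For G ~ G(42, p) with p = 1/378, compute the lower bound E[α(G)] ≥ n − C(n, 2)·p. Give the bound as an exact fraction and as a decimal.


E[|E(G)|] = C(42, 2)·p = 861 · (1/378) = 41/18.
E[α(G)] ≥ n − E[|E(G)|] = 42 − 41/18 = 715/18.
Numerically: ≈ 39.72222.
(This is only a lower bound; the true E[α(G)] may be larger.)

E[α(G)] ≥ 715/18 ≈ 39.72222.


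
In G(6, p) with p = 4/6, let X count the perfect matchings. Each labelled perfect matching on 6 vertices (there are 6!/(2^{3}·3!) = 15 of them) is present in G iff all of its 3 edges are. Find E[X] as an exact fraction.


K_6 has 6!/(2^{3}·3!) = 15 labelled perfect matchings.
For each such perfect matching H, let X_H = 1 if all 3 edges of H are present in G. Then P[X_H = 1] = p^{3} = (2/3)^{3} = 8/27.
By linearity of expectation: E[X] = Σ_H E[X_H] = 15 · p^{3} = 15 · 8/27 = 40/9.
Numerically: E[X] ≈ 4.444.

E[X] = 15 · (2/3)^{3} = 40/9 ≈ 4.444.


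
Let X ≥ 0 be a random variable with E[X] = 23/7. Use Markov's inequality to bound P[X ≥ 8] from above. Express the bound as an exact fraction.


μ = E[X] = 23/7, a = 8.
Markov: P[X ≥ 8] ≤ μ/a = (23/7)/8 = 23/56.
Numerically: ≈ 0.410714.
(Since a = 8 > μ = 3.285714, the bound 23/56 is < 1 and informative.)

P[X ≥ 8] ≤ 23/56 ≈ 0.410714.


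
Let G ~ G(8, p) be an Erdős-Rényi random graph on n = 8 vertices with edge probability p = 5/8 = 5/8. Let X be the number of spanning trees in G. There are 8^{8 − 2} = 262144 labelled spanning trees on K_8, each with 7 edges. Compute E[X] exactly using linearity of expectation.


K_8 has 8^{8 − 2} = 262144 labelled spanning trees.
For each such spanning tree H, let X_H = 1 if all 7 edges of H are present in G. Then P[X_H = 1] = p^{7} = (5/8)^{7} = 78125/2097152.
By linearity of expectation: E[X] = Σ_H E[X_H] = 262144 · p^{7} = 262144 · 78125/2097152 = 78125/8.
Numerically: E[X] ≈ 9766.

E[X] = 262144 · (5/8)^{7} = 78125/8 ≈ 9766.


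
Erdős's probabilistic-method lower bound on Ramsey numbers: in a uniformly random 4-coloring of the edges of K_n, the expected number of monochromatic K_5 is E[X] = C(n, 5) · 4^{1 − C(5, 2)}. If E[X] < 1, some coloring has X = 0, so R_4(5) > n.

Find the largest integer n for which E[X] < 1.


We need C(n, 5) · 4^{1 − 10} < 1, i.e. C(n, 5) < 4^{10 − 1} = 262144.
Check values of n near the boundary:
  n = 29: C(29, 5) = 118755; 118755 < 262144? YES
  n = 30: C(30, 5) = 142506; 142506 < 262144? YES
  n = 31: C(31, 5) = 169911; 169911 < 262144? YES
  n = 32: C(32, 5) = 201376; 201376 < 262144? YES
  n = 33: C(33, 5) = 237336; 237336 < 262144? YES
  n = 34: C(34, 5) = 278256; 278256 < 262144? NO
The largest n with C(n, 5) < 262144 is n = 33 (where E[X] = 29667/32768 ≈ 0.9054). Hence R_4(5) > 33, i.e. R_4(5) ≥ 34.

Largest n = 33; hence R_4(5) > 33.


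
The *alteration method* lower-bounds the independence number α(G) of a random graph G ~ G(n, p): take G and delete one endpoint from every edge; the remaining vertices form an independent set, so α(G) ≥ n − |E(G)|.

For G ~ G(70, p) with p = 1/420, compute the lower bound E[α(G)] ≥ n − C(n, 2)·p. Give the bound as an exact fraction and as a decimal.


E[|E(G)|] = C(70, 2)·p = 2415 · (1/420) = 23/4.
E[α(G)] ≥ n − E[|E(G)|] = 70 − 23/4 = 257/4.
Numerically: ≈ 64.250000.
(This is only a lower bound; the true E[α(G)] may be larger.)

E[α(G)] ≥ 257/4 ≈ 64.250000.


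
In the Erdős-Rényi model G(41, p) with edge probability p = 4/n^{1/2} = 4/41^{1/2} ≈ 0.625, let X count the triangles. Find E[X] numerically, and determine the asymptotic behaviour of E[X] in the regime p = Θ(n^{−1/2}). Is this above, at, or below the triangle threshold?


Number of potential triangles: C(41, 3) = 10660.
Each occurs with probability p³ ≈ (0.625)³ ≈ 2.43783e-01.
By linearity: E[X] = C(41, 3)·p³ ≈ 10660 · 2.43783e-01 ≈ 2598.731.
Since α = 1/2 < 1, p = c/n^{1/2} ≫ 1/n is above the triangle threshold p ~ 1/n. Asymptotically E[X] ~ (c³/6)·n^{3(1−α)} = (4³/6)·n^{1.5} → ∞; triangles are abundant w.h.p.

E[X] ≈ 2598.731; in regime p = Θ(1/n^{1/2}) E[X] diverges (above the triangle threshold p ~ 1/n).


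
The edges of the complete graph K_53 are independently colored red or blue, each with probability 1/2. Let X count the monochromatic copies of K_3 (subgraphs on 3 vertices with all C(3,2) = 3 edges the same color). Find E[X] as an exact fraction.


Let X = Σ_S X_S over the C(53, 3) = 23426 subsets S of size 3, where X_S = 1 if the K_3 on S is monochromatic.
For a fixed S, the K_3 on S has C(3, 2) = 3 edges. P[all 3 edges red] = (1/2)^3, and likewise for blue, so P[monochromatic] = 2·(1/2)^3 = 2^{1 − 3} = 1/4.
By linearity: E[X] = C(53, 3) · 2^{1 − 3} = 23426 · 1/4 = 11713/2.
Numerically: E[X] ≈ 5856.500.

E[X] = C(53,3)·2^(1−C(3,2)) = 11713/2 ≈ 5856.500.


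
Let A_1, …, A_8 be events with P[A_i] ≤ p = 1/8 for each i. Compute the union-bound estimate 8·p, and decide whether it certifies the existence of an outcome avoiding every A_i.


Union bound: P[∪_{i=1}^{8} A_i] ≤ Σ_i P[A_i] ≤ 8·p = 8·(1/8) = 1.
Numerically: 1 ≈ 1.00000.
Is 1 < 1? NO.
Since the bound 1 is ≥ 1, the union bound is uninformative here; it does NOT by itself certify existence.

8·p = 1 ≈ 1.00000; existence NOT certified by the union bound.


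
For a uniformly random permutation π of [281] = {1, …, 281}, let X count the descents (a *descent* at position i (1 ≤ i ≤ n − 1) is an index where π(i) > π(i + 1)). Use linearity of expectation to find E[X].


Write X = Σ X_I over i = 1, …, 280, with X_I the indicator of one descent.
There are 280 indicators.
For each fixed i, the pair (π(i), π(i+1)) is a uniformly random ordered pair of distinct values from {1, …, 281}; by symmetry P[π(i) > π(i+1)] = 1/2.
By linearity: E[X] = 280 · (1/2) = (281 − 1) · (1/2) = 140 ≈ 140.000000.

E[X] = 140 = 140.000000.


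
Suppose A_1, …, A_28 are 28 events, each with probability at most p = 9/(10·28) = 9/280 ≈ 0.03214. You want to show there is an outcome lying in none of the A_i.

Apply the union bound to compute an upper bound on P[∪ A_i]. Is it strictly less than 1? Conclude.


Union bound: P[∪_{i=1}^{28} A_i] ≤ Σ_i P[A_i] ≤ 28·p = 28·(9/280) = 9/10.
Numerically: 9/10 ≈ 0.90000.
Is 9/10 < 1? YES.
Since P[∪ A_i] ≤ 9/10 < 1, the complement has P[∩ A_i^c] ≥ 1 − 9/10 = 1/10 > 0, so some outcome avoids every A_i.

28·p = 9/10 ≈ 0.90000; existence CERTIFIED by the union bound.


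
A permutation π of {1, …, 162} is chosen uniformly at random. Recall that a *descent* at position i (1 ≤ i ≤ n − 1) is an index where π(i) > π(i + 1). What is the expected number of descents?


Write X = Σ X_I over i = 1, …, 161, with X_I the indicator of one descent.
There are 161 indicators.
For each fixed i, the pair (π(i), π(i+1)) is a uniformly random ordered pair of distinct values from {1, …, 162}; by symmetry P[π(i) > π(i+1)] = 1/2.
By linearity: E[X] = 161 · (1/2) = (162 − 1) · (1/2) = 161/2 ≈ 80.500.

E[X] = 161/2 = 80.500.


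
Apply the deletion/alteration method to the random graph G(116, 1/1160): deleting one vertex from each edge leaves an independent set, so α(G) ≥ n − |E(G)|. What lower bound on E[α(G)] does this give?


E[|E(G)|] = C(116, 2)·p = 6670 · (1/1160) = 23/4.
E[α(G)] ≥ n − E[|E(G)|] = 116 − 23/4 = 441/4.
Numerically: ≈ 110.2500.
(This is only a lower bound; the true E[α(G)] may be larger.)

E[α(G)] ≥ 441/4 ≈ 110.2500.


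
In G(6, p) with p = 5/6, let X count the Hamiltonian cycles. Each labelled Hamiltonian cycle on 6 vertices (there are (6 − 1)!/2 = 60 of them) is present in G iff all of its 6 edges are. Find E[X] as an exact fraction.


K_6 has (6 − 1)!/2 = 60 labelled Hamiltonian cycles.
For each such Hamiltonian cycle H, let X_H = 1 if all 6 edges of H are present in G. Then P[X_H = 1] = p^{6} = (5/6)^{6} = 15625/46656.
By linearity of expectation: E[X] = Σ_H E[X_H] = 60 · p^{6} = 60 · 15625/46656 = 78125/3888.
Numerically: E[X] ≈ 20.094.

E[X] = 60 · (5/6)^{6} = 78125/3888 ≈ 20.094.


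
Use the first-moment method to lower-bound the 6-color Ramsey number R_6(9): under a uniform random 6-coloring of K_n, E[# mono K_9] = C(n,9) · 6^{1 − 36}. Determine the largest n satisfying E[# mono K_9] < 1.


We need C(n, 9) · 6^{1 − 36} < 1, i.e. C(n, 9) < 6^{36 − 1} = 1719070799748422591028658176.
Check values of n near the boundary:
  n = 4402: C(4402, 9) = 1696419745356657449393393700; 1696419745356657449393393700 < 1719070799748422591028658176? YES
  n = 4403: C(4403, 9) = 1699894433046281918452233150; 1699894433046281918452233150 < 1719070799748422591028658176? YES
  n = 4404: C(4404, 9) = 1703375445537161676647015880; 1703375445537161676647015880 < 1719070799748422591028658176? YES
  n = 4405: C(4405, 9) = 1706862792900636302463627150; 1706862792900636302463627150 < 1719070799748422591028658176? YES
  n = 4406: C(4406, 9) = 1710356485221788389505285700; 1710356485221788389505285700 < 1719070799748422591028658176? YES
  n = 4407: C(4407, 9) = 1713856532599459170657070050; 1713856532599459170657070050 < 1719070799748422591028658176? YES
  n = 4408: C(4408, 9) = 1717362945146264156457459600; 1717362945146264156457459600 < 1719070799748422591028658176? YES
  n = 4409: C(4409, 9) = 1720875732988608787686577131; 1720875732988608787686577131 < 1719070799748422591028658176? NO
  n = 4410: C(4410, 9) = 1724394906266704102180823710; 1724394906266704102180823710 < 1719070799748422591028658176? NO
The largest n with C(n, 9) < 1719070799748422591028658176 is n = 4408 (where E[X] = 35778394690547169926197075/35813974994758803979763712 ≈ 0.999). Hence R_6(9) > 4408, i.e. R_6(9) ≥ 4409.

Largest n = 4408; hence R_6(9) > 4408.


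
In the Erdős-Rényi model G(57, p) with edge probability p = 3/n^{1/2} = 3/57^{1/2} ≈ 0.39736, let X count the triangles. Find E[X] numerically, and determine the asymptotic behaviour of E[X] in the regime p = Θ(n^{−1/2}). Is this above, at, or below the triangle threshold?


Number of potential triangles: C(57, 3) = 29260.
Each occurs with probability p³ ≈ (0.39736)³ ≈ 6.2741006e-02.
By linearity: E[X] = C(57, 3)·p³ ≈ 29260 · 6.2741006e-02 ≈ 1835.80185.
Since α = 1/2 < 1, p = c/n^{1/2} ≫ 1/n is above the triangle threshold p ~ 1/n. Asymptotically E[X] ~ (c³/6)·n^{3(1−α)} = (3³/6)·n^{1.5} → ∞; triangles are abundant w.h.p.

E[X] ≈ 1835.80185; in regime p = Θ(1/n^{1/2}) E[X] diverges (above the triangle threshold p ~ 1/n).


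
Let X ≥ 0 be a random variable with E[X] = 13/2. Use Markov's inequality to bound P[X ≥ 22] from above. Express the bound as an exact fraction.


μ = E[X] = 13/2, a = 22.
Markov: P[X ≥ 22] ≤ μ/a = (13/2)/22 = 13/44.
Numerically: ≈ 0.29545.
(Since a = 22 > μ = 6.50000, the bound 13/44 is < 1 and informative.)

P[X ≥ 22] ≤ 13/44 ≈ 0.29545.


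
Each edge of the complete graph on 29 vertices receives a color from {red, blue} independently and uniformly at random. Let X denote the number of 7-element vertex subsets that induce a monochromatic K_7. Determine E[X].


Let X = Σ_S X_S over the C(29, 7) = 1560780 subsets S of size 7, where X_S = 1 if the K_7 on S is monochromatic.
For a fixed S, the K_7 on S has C(7, 2) = 21 edges. P[all 21 edges red] = (1/2)^21, and likewise for blue, so P[monochromatic] = 2·(1/2)^21 = 2^{1 − 21} = 1/1048576.
By linearity of expectation: E[X] = C(29, 7) · 2^{1 − 21} = 1560780 · 1/1048576 = 390195/262144.
Numerically: E[X] ≈ 1.488476.

E[X] = C(29,7)·2^(1−C(7,2)) = 390195/262144 ≈ 1.488476.


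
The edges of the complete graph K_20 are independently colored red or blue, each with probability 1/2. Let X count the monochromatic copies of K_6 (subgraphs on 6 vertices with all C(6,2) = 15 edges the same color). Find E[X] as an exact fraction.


Let X = Σ_S X_S over the C(20, 6) = 38760 subsets S of size 6, where X_S = 1 if the K_6 on S is monochromatic.
For a fixed S, the K_6 on S has C(6, 2) = 15 edges. P[all 15 edges red] = (1/2)^15, and likewise for blue, so P[monochromatic] = 2·(1/2)^15 = 2^{1 − 15} = 1/16384.
Summing: E[X] = C(20, 6) · 2^{1 − 15} = 38760 · 1/16384 = 4845/2048.
Numerically: E[X] ≈ 2.366.

E[X] = C(20,6)·2^(1−C(6,2)) = 4845/2048 ≈ 2.366.


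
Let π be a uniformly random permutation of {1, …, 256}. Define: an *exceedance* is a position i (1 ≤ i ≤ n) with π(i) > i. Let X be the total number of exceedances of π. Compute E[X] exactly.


Write X = Σ_{i=1}^{256} X_i, where X_i = 1_{π(i) > i}.
For each fixed i, π(i) is uniform over {1, …, 256} (marginal of a uniform permutation), so P[π(i) > i] = (n − i)/n. Summing: Σ_{i=1}^{256} (n − i)/n = (0 + 1 + … + 255)/256 = 256(256 − 1)/(2·256) = (256 − 1)/2.
Hence E[X] = Σ_{i=1}^{256} (256 − i)/256 = 255/2 ≈ 127.5000.

E[X] = 255/2 = 127.5000.


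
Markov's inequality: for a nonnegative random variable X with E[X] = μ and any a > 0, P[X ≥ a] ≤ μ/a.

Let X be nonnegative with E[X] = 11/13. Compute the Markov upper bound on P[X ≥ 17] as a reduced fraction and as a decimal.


μ = E[X] = 11/13, a = 17.
Markov: P[X ≥ 17] ≤ μ/a = (11/13)/17 = 11/221.
Numerically: ≈ 0.050.
(Since a = 17 > μ = 0.846, the bound 11/221 is < 1 and informative.)

P[X ≥ 17] ≤ 11/221 ≈ 0.050.


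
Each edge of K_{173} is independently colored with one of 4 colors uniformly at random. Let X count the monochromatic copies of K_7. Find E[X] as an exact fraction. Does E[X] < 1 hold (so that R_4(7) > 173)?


E[X] = C(173, 7) · 4^{1 − 21} = 813769676772 · 4^{−20} = 813769676772/1099511627776.
As a reduced fraction: E[X] = 203442419193/274877906944 ≈ 0.740.
Is E[X] < 1? YES.
Since E[X] < 1, there exists a 4-coloring of K_{173} with no monochromatic K_7; hence R_4(7) > 173.

E[X] = 203442419193/274877906944 ≈ 0.740; E[X] < 1, so R_4(7) > 173.


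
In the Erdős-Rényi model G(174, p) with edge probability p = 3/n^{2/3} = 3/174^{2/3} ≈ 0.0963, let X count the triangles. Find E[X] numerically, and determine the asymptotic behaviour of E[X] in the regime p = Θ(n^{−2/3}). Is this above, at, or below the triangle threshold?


Number of potential triangles: C(174, 3) = 862924.
Each occurs with probability p³ ≈ (0.0963)³ ≈ 8.91795e-04.
By linearity: E[X] = C(174, 3)·p³ ≈ 862924 · 8.91795e-04 ≈ 769.552.
Since α = 2/3 < 1, p = c/n^{2/3} ≫ 1/n is above the triangle threshold p ~ 1/n. Asymptotically E[X] ~ (c³/6)·n^{3(1−α)} = (3³/6)·n^{1} → ∞; triangles are abundant w.h.p.

E[X] ≈ 769.552; in regime p = Θ(1/n^{2/3}) E[X] diverges (above the triangle threshold p ~ 1/n).


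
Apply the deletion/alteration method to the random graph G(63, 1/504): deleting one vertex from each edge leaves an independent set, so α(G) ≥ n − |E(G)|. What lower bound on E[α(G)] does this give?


E[|E(G)|] = C(63, 2)·p = 1953 · (1/504) = 31/8.
E[α(G)] ≥ n − E[|E(G)|] = 63 − 31/8 = 473/8.
Numerically: ≈ 59.125000.
(This is only a lower bound; the true E[α(G)] may be larger.)

E[α(G)] ≥ 473/8 ≈ 59.125000.


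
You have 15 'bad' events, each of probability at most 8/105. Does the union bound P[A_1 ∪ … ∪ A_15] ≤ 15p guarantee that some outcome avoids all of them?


Union bound: P[∪_{i=1}^{15} A_i] ≤ Σ_i P[A_i] ≤ 15·p = 15·(8/105) = 8/7.
Numerically: 8/7 ≈ 1.142857.
Is 8/7 < 1? NO.
Since the bound 8/7 is ≥ 1, the union bound is uninformative here; it does NOT by itself certify existence.

15·p = 8/7 ≈ 1.142857; existence NOT certified by the union bound.


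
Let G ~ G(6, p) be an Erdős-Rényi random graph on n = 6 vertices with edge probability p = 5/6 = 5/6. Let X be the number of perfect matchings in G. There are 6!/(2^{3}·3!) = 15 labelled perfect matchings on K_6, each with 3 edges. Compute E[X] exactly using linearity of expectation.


K_6 has 6!/(2^{3}·3!) = 15 labelled perfect matchings.
For each such perfect matching H, let X_H = 1 if all 3 edges of H are present in G. Then P[X_H = 1] = p^{3} = (5/6)^{3} = 125/216.
Summing the indicators: E[X] = Σ_H E[X_H] = 15 · p^{3} = 15 · 125/216 = 625/72.
Numerically: E[X] ≈ 8.68.

E[X] = 15 · (5/6)^{3} = 625/72 ≈ 8.68.


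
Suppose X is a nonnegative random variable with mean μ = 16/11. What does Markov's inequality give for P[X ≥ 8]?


μ = E[X] = 16/11, a = 8.
Markov: P[X ≥ 8] ≤ μ/a = (16/11)/8 = 2/11.
Numerically: ≈ 0.1818.
(Since a = 8 > μ = 1.4545, the bound 2/11 is < 1 and informative.)

P[X ≥ 8] ≤ 2/11 ≈ 0.1818.


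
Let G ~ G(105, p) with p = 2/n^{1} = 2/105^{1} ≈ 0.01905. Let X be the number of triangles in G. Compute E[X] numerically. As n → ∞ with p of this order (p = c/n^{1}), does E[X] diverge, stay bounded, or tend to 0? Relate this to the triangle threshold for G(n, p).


Number of potential triangles: C(105, 3) = 187460.
Each occurs with probability p³ ≈ (0.01905)³ ≈ 6.910701e-06.
By linearity: E[X] = C(105, 3)·p³ ≈ 187460 · 6.910701e-06 ≈ 1.2955.
Here α = 1, so p = 2/n is exactly at the triangle threshold p ~ 1/n. Asymptotically E[X] → c³/6 = 2³/6 = 4/3 ≈ 1.3333, a bounded constant. In this regime the triangle count is asymptotically Poisson(c³/6).

E[X] ≈ 1.2955; in regime p = Θ(1/n^{1}) E[X] stays bounded (at the triangle threshold p ~ 1/n).


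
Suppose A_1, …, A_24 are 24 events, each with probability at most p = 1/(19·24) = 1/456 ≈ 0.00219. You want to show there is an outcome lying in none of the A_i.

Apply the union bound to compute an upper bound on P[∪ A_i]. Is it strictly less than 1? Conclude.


Union bound: P[∪_{i=1}^{24} A_i] ≤ Σ_i P[A_i] ≤ 24·p = 24·(1/456) = 1/19.
Numerically: 1/19 ≈ 0.05263.
Is 1/19 < 1? YES.
Since P[∪ A_i] ≤ 1/19 < 1, the complement has P[∩ A_i^c] ≥ 1 − 1/19 = 18/19 > 0, so some outcome avoids every A_i.

24·p = 1/19 ≈ 0.05263; existence CERTIFIED by the union bound.


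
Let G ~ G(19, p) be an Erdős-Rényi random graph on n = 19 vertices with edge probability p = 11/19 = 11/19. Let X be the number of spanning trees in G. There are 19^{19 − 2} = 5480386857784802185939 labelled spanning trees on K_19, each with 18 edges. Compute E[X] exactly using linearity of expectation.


K_19 has 19^{19 − 2} = 5480386857784802185939 labelled spanning trees.
For each such spanning tree H, let X_H = 1 if all 18 edges of H are present in G. Then P[X_H = 1] = p^{18} = (11/19)^{18} = 5559917313492231481/104127350297911241532841.
By linearity: E[X] = Σ_H E[X_H] = 5480386857784802185939 · p^{18} = 5480386857784802185939 · 5559917313492231481/104127350297911241532841 = 5559917313492231481/19.
Numerically: E[X] ≈ 2.93e+17.

E[X] = 5480386857784802185939 · (11/19)^{18} = 5559917313492231481/19 ≈ 2.93e+17.


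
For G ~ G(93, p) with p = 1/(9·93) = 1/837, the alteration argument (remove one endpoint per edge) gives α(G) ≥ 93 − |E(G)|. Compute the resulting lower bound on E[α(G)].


E[|E(G)|] = C(93, 2)·p = 4278 · (1/837) = 46/9.
E[α(G)] ≥ n − E[|E(G)|] = 93 − 46/9 = 791/9.
Numerically: ≈ 87.888889.
(This is only a lower bound; the true E[α(G)] may be larger.)

E[α(G)] ≥ 791/9 ≈ 87.888889.


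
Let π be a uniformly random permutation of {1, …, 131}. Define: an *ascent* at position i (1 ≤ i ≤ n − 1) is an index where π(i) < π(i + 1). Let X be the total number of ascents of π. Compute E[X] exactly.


Write X = Σ X_I over i = 1, …, 130, with X_I the indicator of one ascent.
There are 130 indicators.
For each fixed i, the pair (π(i), π(i+1)) is a uniformly random ordered pair of distinct values from {1, …, 131}; by symmetry P[π(i) < π(i+1)] = 1/2.
By linearity: E[X] = 130 · (1/2) = (131 − 1) · (1/2) = 65 ≈ 65.000.

E[X] = 65 = 65.000.


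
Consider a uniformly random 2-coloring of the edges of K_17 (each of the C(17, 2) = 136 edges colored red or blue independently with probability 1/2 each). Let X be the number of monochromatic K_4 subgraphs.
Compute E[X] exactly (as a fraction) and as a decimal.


Let X = Σ_S X_S over the C(17, 4) = 2380 subsets S of size 4, where X_S = 1 if the K_4 on S is monochromatic.
For a fixed S, the K_4 on S has C(4, 2) = 6 edges. P[all 6 edges red] = (1/2)^6, and likewise for blue, so P[monochromatic] = 2·(1/2)^6 = 2^{1 − 6} = 1/32.
Summing: E[X] = C(17, 4) · 2^{1 − 6} = 2380 · 1/32 = 595/8.
Numerically: E[X] ≈ 74.3750.

E[X] = C(17,4)·2^(1−C(4,2)) = 595/8 ≈ 74.3750.


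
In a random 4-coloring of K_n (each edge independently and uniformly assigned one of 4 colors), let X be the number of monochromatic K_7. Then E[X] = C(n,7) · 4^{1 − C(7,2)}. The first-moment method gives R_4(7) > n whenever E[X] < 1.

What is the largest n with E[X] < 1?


We need C(n, 7) · 4^{1 − 21} < 1, i.e. C(n, 7) < 4^{21 − 1} = 1099511627776.
Check values of n near the boundary:
  n = 174: C(174, 7) = 847879782984; 847879782984 < 1099511627776? YES
  n = 175: C(175, 7) = 883208107275; 883208107275 < 1099511627776? YES
  n = 176: C(176, 7) = 919790691600; 919790691600 < 1099511627776? YES
  n = 177: C(177, 7) = 957664425960; 957664425960 < 1099511627776? YES
  n = 178: C(178, 7) = 996867063280; 996867063280 < 1099511627776? YES
  n = 179: C(179, 7) = 1037437234460; 1037437234460 < 1099511627776? YES
  n = 180: C(180, 7) = 1079414463600; 1079414463600 < 1099511627776? YES
  n = 181: C(181, 7) = 1122839183400; 1122839183400 < 1099511627776? NO
The largest n with C(n, 7) < 1099511627776 is n = 180 (where E[X] = 67463403975/68719476736 ≈ 0.982). Hence R_4(7) > 180, i.e. R_4(7) ≥ 181.

Largest n = 180; hence R_4(7) > 180.


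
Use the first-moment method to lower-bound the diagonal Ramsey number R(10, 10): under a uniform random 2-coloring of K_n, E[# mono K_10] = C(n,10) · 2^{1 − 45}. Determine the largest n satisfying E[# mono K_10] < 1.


We need C(n, 10) · 2^{1 − 45} < 1, i.e. C(n, 10) < 2^{45 − 1} = 17592186044416.
Check values of n near the boundary:
  n = 96: C(96, 10) = 11279926456656; 11279926456656 < 17592186044416? YES
  n = 97: C(97, 10) = 12576469727536; 12576469727536 < 17592186044416? YES
  n = 98: C(98, 10) = 14005614014756; 14005614014756 < 17592186044416? YES
  n = 99: C(99, 10) = 15579278510796; 15579278510796 < 17592186044416? YES
  n = 100: C(100, 10) = 17310309456440; 17310309456440 < 17592186044416? YES
  n = 101: C(101, 10) = 19212541264840; 19212541264840 < 17592186044416? NO
  n = 102: C(102, 10) = 21300860967540; 21300860967540 < 17592186044416? NO
The largest n with C(n, 10) < 17592186044416 is n = 100 (where E[X] = 2163788682055/2199023255552 ≈ 0.984). Hence R(10, 10) > 100, i.e. R(10, 10) ≥ 101.

Largest n = 100; hence R(10, 10) > 100.


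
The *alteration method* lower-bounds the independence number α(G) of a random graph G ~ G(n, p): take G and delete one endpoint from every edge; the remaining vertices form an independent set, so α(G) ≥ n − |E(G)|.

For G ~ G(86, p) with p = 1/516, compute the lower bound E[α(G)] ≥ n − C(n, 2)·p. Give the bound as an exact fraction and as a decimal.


E[|E(G)|] = C(86, 2)·p = 3655 · (1/516) = 85/12.
E[α(G)] ≥ n − E[|E(G)|] = 86 − 85/12 = 947/12.
Numerically: ≈ 78.9167.
(This is only a lower bound; the true E[α(G)] may be larger.)

E[α(G)] ≥ 947/12 ≈ 78.9167.


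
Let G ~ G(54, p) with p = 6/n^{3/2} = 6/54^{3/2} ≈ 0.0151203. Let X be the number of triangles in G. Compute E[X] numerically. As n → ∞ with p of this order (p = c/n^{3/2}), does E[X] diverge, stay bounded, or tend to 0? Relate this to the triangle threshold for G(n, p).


Number of potential triangles: C(54, 3) = 24804.
Each occurs with probability p³ ≈ (0.0151203)³ ≈ 3.45686032e-06.
By linearity: E[X] = C(54, 3)·p³ ≈ 24804 · 3.45686032e-06 ≈ 0.085744.
Since α = 3/2 > 1, p = c/n^{3/2} = o(1/n) is below the triangle threshold p ~ 1/n. Asymptotically E[X] ~ (c³/6)·n^{3(1−α)} = (6³/6)·n^{-1.5} → 0, so by Markov's inequality G has no triangles w.h.p.

E[X] ≈ 0.085744; in regime p = Θ(1/n^{3/2}) E[X] tends to 0 (below the triangle threshold p ~ 1/n).


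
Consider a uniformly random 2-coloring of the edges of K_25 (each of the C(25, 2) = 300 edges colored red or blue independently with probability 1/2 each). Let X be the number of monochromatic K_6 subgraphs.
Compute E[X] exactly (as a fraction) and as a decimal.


Let X = Σ_S X_S over the C(25, 6) = 177100 subsets S of size 6, where X_S = 1 if the K_6 on S is monochromatic.
For a fixed S, the K_6 on S has C(6, 2) = 15 edges. P[all 15 edges red] = (1/2)^15, and likewise for blue, so P[monochromatic] = 2·(1/2)^15 = 2^{1 − 15} = 1/16384.
By linearity: E[X] = C(25, 6) · 2^{1 − 15} = 177100 · 1/16384 = 44275/4096.
Numerically: E[X] ≈ 10.809.

E[X] = C(25,6)·2^(1−C(6,2)) = 44275/4096 ≈ 10.809.


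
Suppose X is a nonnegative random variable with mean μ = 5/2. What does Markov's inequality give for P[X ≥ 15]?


μ = E[X] = 5/2, a = 15.
Markov: P[X ≥ 15] ≤ μ/a = (5/2)/15 = 1/6.
Numerically: ≈ 0.16667.
(Since a = 15 > μ = 2.50000, the bound 1/6 is < 1 and informative.)

P[X ≥ 15] ≤ 1/6 ≈ 0.16667.


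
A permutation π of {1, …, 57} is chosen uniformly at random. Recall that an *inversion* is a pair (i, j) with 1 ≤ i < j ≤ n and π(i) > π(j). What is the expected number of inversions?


Write X = Σ X_I over the C(57, 2) = 1596 pairs i < j, with X_I the indicator of one inversion.
There are 1596 indicators.
For each fixed pair i < j, the values π(i) and π(j) are two distinct elements of {1, …, 57} in uniformly random order; by symmetry P[π(i) > π(j)] = 1/2.
By linearity: E[X] = 1596 · (1/2) = C(57, 2) · (1/2) = 1596/2 = 798 ≈ 798.0000.

E[X] = 798 = 798.0000.


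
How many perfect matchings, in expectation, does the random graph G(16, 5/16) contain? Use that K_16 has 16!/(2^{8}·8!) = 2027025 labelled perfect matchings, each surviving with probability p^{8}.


K_16 has 16!/(2^{8}·8!) = 2027025 labelled perfect matchings.
For each such perfect matching H, let X_H = 1 if all 8 edges of H are present in G. Then P[X_H = 1] = p^{8} = (5/16)^{8} = 390625/4294967296.
By linearity of expectation: E[X] = Σ_H E[X_H] = 2027025 · p^{8} = 2027025 · 390625/4294967296 = 791806640625/4294967296.
Numerically: E[X] ≈ 184.357.

E[X] = 2027025 · (5/16)^{8} = 791806640625/4294967296 ≈ 184.357.


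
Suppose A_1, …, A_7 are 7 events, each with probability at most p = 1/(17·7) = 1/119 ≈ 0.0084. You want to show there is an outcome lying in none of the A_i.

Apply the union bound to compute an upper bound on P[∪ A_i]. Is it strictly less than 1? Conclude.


Union bound: P[∪_{i=1}^{7} A_i] ≤ Σ_i P[A_i] ≤ 7·p = 7·(1/119) = 1/17.
Numerically: 1/17 ≈ 0.0588.
Is 1/17 < 1? YES.
Since P[∪ A_i] ≤ 1/17 < 1, the complement has P[∩ A_i^c] ≥ 1 − 1/17 = 16/17 > 0, so some outcome avoids every A_i.

7·p = 1/17 ≈ 0.0588; existence CERTIFIED by the union bound.


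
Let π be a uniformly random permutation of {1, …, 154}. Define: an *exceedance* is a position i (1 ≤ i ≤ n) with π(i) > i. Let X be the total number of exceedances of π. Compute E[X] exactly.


Write X = Σ_{i=1}^{154} X_i, where X_i = 1_{π(i) > i}.
For each fixed i, π(i) is uniform over {1, …, 154} (marginal of a uniform permutation), so P[π(i) > i] = (n − i)/n. Summing: Σ_{i=1}^{154} (n − i)/n = (0 + 1 + … + 153)/154 = 154(154 − 1)/(2·154) = (154 − 1)/2.
Hence E[X] = Σ_{i=1}^{154} (154 − i)/154 = 153/2 ≈ 76.500000.

E[X] = 153/2 = 76.500000.


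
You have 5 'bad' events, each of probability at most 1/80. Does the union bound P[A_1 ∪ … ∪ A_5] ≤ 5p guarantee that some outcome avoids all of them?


Union bound: P[∪_{i=1}^{5} A_i] ≤ Σ_i P[A_i] ≤ 5·p = 5·(1/80) = 1/16.
Numerically: 1/16 ≈ 0.062500.
Is 1/16 < 1? YES.
Since P[∪ A_i] ≤ 1/16 < 1, the complement has P[∩ A_i^c] ≥ 1 − 1/16 = 15/16 > 0, so some outcome avoids every A_i.

5·p = 1/16 ≈ 0.062500; existence CERTIFIED by the union bound.


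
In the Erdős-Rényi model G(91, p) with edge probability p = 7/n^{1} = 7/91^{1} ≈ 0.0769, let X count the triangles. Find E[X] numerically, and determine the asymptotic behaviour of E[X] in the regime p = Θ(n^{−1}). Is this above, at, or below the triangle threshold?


Number of potential triangles: C(91, 3) = 121485.
Each occurs with probability p³ ≈ (0.0769)³ ≈ 4.55166e-04.
By linearity: E[X] = C(91, 3)·p³ ≈ 121485 · 4.55166e-04 ≈ 55.296.
Here α = 1, so p = 7/n is exactly at the triangle threshold p ~ 1/n. Asymptotically E[X] → c³/6 = 7³/6 = 343/6 ≈ 57.167, a bounded constant. In this regime the triangle count is asymptotically Poisson(c³/6).

E[X] ≈ 55.296; in regime p = Θ(1/n^{1}) E[X] stays bounded (at the triangle threshold p ~ 1/n).


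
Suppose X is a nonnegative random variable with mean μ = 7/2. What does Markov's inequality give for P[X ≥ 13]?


μ = E[X] = 7/2, a = 13.
Markov: P[X ≥ 13] ≤ μ/a = (7/2)/13 = 7/26.
Numerically: ≈ 0.269231.
(Since a = 13 > μ = 3.500000, the bound 7/26 is < 1 and informative.)

P[X ≥ 13] ≤ 7/26 ≈ 0.269231.


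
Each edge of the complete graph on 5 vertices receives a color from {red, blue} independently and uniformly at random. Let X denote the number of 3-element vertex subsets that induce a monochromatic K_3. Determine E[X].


Let X = Σ_S X_S over the C(5, 3) = 10 subsets S of size 3, where X_S = 1 if the K_3 on S is monochromatic.
For a fixed S, the K_3 on S has C(3, 2) = 3 edges. P[all 3 edges red] = (1/2)^3, and likewise for blue, so P[monochromatic] = 2·(1/2)^3 = 2^{1 − 3} = 1/4.
By linearity of expectation: E[X] = C(5, 3) · 2^{1 − 3} = 10 · 1/4 = 5/2.
Numerically: E[X] ≈ 2.5000.

E[X] = C(5,3)·2^(1−C(3,2)) = 5/2 ≈ 2.5000.


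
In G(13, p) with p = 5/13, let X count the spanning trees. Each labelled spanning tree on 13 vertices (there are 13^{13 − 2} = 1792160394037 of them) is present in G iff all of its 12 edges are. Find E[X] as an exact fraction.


K_13 has 13^{13 − 2} = 1792160394037 labelled spanning trees.
For each such spanning tree H, let X_H = 1 if all 12 edges of H are present in G. Then P[X_H = 1] = p^{12} = (5/13)^{12} = 244140625/23298085122481.
Summing the indicators: E[X] = Σ_H E[X_H] = 1792160394037 · p^{12} = 1792160394037 · 244140625/23298085122481 = 244140625/13.
Numerically: E[X] ≈ 1.878e+07.

E[X] = 1792160394037 · (5/13)^{12} = 244140625/13 ≈ 1.878e+07.


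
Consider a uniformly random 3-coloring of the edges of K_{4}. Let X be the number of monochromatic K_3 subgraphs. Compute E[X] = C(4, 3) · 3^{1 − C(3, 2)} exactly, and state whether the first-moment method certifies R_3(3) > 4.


E[X] = C(4, 3) · 3^{1 − 3} = 4 · 3^{−2} = 4/9.
As a reduced fraction: E[X] = 4/9 ≈ 0.4444444.
Is E[X] < 1? YES.
Since E[X] < 1, there exists a 3-coloring of K_{4} with no monochromatic K_3; hence R_3(3) > 4.

E[X] = 4/9 ≈ 0.4444444; E[X] < 1, so R_3(3) > 4.


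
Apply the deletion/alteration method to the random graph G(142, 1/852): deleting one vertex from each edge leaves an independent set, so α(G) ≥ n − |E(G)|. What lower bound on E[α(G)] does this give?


E[|E(G)|] = C(142, 2)·p = 10011 · (1/852) = 47/4.
E[α(G)] ≥ n − E[|E(G)|] = 142 − 47/4 = 521/4.
Numerically: ≈ 130.250000.
(This is only a lower bound; the true E[α(G)] may be larger.)

E[α(G)] ≥ 521/4 ≈ 130.250000.


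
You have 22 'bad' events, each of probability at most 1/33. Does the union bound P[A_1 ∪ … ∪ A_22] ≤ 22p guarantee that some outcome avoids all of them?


Union bound: P[∪_{i=1}^{22} A_i] ≤ Σ_i P[A_i] ≤ 22·p = 22·(1/33) = 2/3.
Numerically: 2/3 ≈ 0.6667.
Is 2/3 < 1? YES.
Since P[∪ A_i] ≤ 2/3 < 1, the complement has P[∩ A_i^c] ≥ 1 − 2/3 = 1/3 > 0, so some outcome avoids every A_i.

22·p = 2/3 ≈ 0.6667; existence CERTIFIED by the union bound.
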